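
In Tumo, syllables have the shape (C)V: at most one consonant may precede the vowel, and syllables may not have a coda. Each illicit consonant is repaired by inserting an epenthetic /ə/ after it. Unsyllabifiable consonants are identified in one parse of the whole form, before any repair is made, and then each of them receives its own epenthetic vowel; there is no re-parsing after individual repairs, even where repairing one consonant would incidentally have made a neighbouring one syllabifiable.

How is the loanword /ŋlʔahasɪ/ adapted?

ŋələʔahasɪ

The consonants /ŋ/, /l/ cannot be parsed into a legal (C)V syllable (no codas are permitted; onsets are limited to one consonant).
Each unlicensed consonant becomes the onset of a new syllable: /ŋ/ → /ŋə/, /l/ → /lə/.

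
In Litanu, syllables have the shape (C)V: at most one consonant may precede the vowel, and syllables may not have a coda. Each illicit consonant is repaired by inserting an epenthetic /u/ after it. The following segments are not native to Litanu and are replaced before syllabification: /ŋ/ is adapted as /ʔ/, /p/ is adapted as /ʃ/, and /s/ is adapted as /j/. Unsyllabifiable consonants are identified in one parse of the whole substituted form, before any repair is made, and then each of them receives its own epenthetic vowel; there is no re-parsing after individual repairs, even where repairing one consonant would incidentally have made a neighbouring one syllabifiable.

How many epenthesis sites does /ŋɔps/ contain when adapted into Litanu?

After substitution the input is /ʔɔʃj/.
The unsyllabifiable consonants are /ʃ/, /j/; each receives one epenthetic vowel.

2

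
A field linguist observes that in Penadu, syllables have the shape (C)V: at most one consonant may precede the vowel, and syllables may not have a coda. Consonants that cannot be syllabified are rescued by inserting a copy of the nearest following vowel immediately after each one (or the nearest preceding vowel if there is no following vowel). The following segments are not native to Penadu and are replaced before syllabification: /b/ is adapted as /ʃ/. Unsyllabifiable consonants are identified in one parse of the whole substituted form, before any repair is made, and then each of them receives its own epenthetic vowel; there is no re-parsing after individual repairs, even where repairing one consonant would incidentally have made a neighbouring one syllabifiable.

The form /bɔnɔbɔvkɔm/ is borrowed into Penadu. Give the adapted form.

Substitution: /b/ → /ʃ/, giving /ʃɔnɔʃɔvkɔm/.
Under (C)V, the unsyllabifiable consonants are /v/, /m/ (no codas are permitted; onsets are limited to one consonant).
Each unlicensed consonant becomes the onset of a new syllable: /v/ → /vɔ/, /m/ → /mɔ/.

ʃɔnɔʃɔvɔkɔmɔ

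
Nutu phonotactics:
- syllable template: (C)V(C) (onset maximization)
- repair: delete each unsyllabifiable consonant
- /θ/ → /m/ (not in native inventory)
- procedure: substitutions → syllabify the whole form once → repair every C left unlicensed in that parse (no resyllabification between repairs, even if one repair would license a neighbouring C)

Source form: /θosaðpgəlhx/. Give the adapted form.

mosaðgəl

Substitution: /θ/ → /m/, giving /mosaðpgəlhx/.
Syllabifying with onset maximization leaves /p/, /h/, /x/ stranded (at most one coda consonant is licensed; onsets are limited to one consonant).
Each unlicensed consonant is deleted: /p/, /h/, /x/.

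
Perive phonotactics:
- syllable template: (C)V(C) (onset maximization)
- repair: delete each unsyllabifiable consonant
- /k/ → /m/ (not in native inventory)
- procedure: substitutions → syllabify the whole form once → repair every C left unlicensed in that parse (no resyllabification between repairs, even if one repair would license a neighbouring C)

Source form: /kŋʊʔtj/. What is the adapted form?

ŋʊʔ

Substitution: /k/ → /m/, giving /mŋʊʔtj/.
Syllabifying with onset maximization leaves /m/, /t/, /j/ stranded (at most one coda consonant is licensed; onsets are limited to one consonant).
Each unlicensed consonant is deleted: /m/, /t/, /j/.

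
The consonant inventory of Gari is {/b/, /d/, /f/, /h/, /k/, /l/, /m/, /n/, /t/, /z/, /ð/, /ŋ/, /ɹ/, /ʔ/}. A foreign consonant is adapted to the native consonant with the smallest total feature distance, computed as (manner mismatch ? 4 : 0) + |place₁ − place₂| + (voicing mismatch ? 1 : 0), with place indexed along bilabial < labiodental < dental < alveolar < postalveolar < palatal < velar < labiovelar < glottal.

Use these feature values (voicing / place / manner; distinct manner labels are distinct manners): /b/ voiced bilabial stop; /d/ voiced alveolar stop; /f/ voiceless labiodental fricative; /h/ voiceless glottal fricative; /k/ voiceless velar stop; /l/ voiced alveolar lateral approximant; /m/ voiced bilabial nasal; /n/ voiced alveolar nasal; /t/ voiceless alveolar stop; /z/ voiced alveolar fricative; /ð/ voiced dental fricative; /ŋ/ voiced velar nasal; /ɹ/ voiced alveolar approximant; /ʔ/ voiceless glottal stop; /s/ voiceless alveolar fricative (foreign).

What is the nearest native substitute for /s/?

z

/z/ is closest: same manner (fricative), place distance 0 (alveolar→alveolar), voicing differs (+1); total 1. Next closest is /f/ at distance 2.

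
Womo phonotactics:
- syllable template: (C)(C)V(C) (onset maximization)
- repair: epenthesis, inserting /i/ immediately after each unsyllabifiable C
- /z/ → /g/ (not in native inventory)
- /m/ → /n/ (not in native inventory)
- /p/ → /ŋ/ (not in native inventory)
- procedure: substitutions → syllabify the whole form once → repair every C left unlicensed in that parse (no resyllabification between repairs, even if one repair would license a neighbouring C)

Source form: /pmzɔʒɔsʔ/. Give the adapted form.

Substitution: /p/ → /ŋ/, /m/ → /n/, /z/ → /g/, giving /ŋngɔʒɔsʔ/.
The consonants /ŋ/, /ʔ/ cannot be parsed into a legal (C)(C)V(C) syllable (at most one coda consonant is licensed; onsets may contain at most 2 consonants).
Epenthesis after each stranded consonant: /ŋ/ → /ŋi/, /ʔ/ → /ʔi/.

ŋingɔʒɔsʔi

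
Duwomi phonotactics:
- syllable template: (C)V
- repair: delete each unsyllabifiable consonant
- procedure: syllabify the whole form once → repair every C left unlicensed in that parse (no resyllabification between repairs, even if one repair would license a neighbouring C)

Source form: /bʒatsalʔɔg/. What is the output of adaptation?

The consonants /b/, /t/, /l/, /g/ cannot be parsed into a legal (C)V syllable (no codas are permitted; onsets are limited to one consonant).
Deletion applies to /b/, /t/, /l/, /g/.

ʒasaʔɔ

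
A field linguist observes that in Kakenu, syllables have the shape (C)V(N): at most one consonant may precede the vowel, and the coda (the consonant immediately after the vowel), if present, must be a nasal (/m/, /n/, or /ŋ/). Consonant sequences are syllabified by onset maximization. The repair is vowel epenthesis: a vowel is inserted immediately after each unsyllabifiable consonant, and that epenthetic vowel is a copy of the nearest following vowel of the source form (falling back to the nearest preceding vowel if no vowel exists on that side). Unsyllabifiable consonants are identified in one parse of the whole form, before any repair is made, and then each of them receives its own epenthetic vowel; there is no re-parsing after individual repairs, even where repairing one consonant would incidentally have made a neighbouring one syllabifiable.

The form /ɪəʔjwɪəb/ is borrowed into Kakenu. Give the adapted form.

Syllabifying with onset maximization leaves /ʔ/, /j/, /b/ stranded (only a nasal (/m/, /n/, or /ŋ/) is licensed in coda position; onsets are limited to one consonant).
Inserting the epenthetic vowel yields /ʔ/ → /ʔɪ/, /j/ → /jɪ/, /b/ → /bə/.

ɪəʔɪjɪwɪəbə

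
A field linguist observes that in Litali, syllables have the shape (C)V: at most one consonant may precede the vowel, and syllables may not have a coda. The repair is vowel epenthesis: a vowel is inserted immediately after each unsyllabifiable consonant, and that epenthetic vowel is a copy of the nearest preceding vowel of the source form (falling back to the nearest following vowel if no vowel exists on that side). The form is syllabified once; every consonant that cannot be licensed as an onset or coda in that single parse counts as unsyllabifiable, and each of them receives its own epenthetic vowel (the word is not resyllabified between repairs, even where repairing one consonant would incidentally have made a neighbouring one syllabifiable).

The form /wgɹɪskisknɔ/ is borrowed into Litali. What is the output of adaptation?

wɪgɪɹɪsɪkisikinɔ

The consonants /w/, /g/, /s/, /s/, /k/ cannot be parsed into a legal (C)V syllable (no codas are permitted; onsets are limited to one consonant).
Epenthesis after each stranded consonant: /w/ → /wɪ/, /g/ → /gɪ/, /s/ → /sɪ/, /s/ → /si/, /k/ → /ki/.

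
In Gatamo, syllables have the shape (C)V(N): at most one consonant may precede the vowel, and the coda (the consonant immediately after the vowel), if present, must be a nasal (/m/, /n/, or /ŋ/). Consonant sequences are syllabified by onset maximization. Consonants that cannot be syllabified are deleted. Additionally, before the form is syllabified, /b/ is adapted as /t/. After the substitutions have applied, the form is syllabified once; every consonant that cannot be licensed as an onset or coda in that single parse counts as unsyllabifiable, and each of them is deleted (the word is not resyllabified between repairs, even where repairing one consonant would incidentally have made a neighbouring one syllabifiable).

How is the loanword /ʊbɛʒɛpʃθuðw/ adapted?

Substitution: /b/ → /t/, giving /ʊtɛʒɛpʃθuðw/.
Syllabifying with onset maximization leaves /p/, /ʃ/, /ð/, /w/ stranded (only a nasal (/m/, /n/, or /ŋ/) is licensed in coda position; onsets are limited to one consonant).
Deleting the stranded consonants removes /p/, /ʃ/, /ð/, /w/.

ʊtɛʒɛθu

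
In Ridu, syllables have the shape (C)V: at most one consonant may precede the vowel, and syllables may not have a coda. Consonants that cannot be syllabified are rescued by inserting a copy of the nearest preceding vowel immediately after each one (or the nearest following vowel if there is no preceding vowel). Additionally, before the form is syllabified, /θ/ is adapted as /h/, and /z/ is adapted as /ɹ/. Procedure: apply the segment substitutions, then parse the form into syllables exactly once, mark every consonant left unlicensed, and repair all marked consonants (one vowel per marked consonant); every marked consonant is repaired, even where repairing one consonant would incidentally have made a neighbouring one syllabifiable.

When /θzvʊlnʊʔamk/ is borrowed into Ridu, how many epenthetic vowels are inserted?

5

After substitution the input is /hɹvʊlnʊʔamk/.
The unsyllabifiable consonants are /h/, /ɹ/, /l/, /m/, /k/; each receives one epenthetic vowel.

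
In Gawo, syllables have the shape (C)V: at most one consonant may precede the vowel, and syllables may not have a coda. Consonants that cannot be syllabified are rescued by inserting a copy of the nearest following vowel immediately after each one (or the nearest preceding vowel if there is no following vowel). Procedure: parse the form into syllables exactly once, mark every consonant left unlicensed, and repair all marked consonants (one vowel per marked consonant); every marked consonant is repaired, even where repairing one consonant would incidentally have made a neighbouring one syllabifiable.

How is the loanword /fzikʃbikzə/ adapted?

Under (C)V, the unsyllabifiable consonants are /f/, /k/, /ʃ/, /k/ (no codas are permitted; onsets are limited to one consonant).
Epenthesis after each stranded consonant: /f/ → /fi/, /k/ → /ki/, /ʃ/ → /ʃi/, /k/ → /kə/.

fizikiʃibikəzə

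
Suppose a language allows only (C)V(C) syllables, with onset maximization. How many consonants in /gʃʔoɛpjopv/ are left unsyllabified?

The consonants /g/, /ʃ/, /v/ cannot be parsed into a legal (C)V(C) syllable (at most one coda consonant is licensed; onsets are limited to one consonant).

3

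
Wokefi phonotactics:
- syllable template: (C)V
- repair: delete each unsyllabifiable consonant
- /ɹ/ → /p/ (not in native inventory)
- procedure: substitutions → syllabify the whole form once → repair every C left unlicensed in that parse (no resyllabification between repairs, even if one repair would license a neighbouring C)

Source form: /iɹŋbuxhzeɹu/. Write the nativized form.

Substitution: /ɹ/ → /p/, giving /ipŋbuxhzepu/.
Syllabifying with onset maximization leaves /p/, /ŋ/, /x/, /h/ stranded (no codas are permitted; onsets are limited to one consonant).
Each unlicensed consonant is deleted: /p/, /ŋ/, /x/, /h/.

ibuzepu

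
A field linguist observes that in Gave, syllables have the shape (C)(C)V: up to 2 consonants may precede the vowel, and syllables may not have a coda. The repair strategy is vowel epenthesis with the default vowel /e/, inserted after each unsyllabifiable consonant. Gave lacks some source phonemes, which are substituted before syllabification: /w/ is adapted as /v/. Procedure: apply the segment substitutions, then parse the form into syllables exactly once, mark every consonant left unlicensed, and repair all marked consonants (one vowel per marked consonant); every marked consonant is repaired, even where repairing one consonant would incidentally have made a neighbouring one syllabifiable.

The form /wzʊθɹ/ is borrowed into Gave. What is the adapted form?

Substitution: /w/ → /v/, giving /vzʊθɹ/.
The consonants /θ/, /ɹ/ cannot be parsed into a legal (C)(C)V syllable (no codas are permitted; onsets may contain at most 2 consonants).
Epenthesis after each stranded consonant: /θ/ → /θe/, /ɹ/ → /ɹe/.

vzʊθeɹe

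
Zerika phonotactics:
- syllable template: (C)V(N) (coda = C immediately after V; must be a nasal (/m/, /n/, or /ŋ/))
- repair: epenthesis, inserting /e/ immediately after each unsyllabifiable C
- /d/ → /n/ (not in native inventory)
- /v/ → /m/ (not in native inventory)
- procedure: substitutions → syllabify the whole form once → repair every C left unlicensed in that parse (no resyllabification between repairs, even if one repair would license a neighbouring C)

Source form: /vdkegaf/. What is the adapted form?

menekegafe

Substitution: /v/ → /m/, /d/ → /n/, giving /mnkegaf/.
Under (C)V(N), the unsyllabifiable consonants are /m/, /n/, /f/ (only a nasal (/m/, /n/, or /ŋ/) is licensed in coda position; onsets are limited to one consonant).
Epenthesis after each stranded consonant: /m/ → /me/, /n/ → /ne/, /f/ → /fe/.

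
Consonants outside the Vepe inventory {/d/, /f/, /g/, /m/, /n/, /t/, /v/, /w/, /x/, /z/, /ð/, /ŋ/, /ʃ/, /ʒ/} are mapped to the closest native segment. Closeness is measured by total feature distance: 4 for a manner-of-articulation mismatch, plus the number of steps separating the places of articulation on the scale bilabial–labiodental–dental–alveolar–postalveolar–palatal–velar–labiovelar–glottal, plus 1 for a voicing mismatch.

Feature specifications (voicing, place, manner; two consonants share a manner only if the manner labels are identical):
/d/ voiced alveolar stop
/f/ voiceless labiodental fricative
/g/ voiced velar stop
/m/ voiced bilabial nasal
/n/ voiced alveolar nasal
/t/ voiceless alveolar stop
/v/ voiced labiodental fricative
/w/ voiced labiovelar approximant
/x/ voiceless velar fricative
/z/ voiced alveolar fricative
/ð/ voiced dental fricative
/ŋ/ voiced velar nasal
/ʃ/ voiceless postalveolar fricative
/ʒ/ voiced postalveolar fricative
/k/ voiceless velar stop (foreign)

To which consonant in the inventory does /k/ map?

/g/ is closest: same manner (stop), place distance 0 (velar→velar), voicing differs (+1); total 1. Next closest is /t/ at distance 3.

g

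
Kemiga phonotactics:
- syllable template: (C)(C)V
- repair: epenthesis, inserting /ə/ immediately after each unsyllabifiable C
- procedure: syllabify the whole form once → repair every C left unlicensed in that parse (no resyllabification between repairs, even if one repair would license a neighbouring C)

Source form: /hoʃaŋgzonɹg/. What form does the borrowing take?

Under (C)(C)V, the unsyllabifiable consonants are /ŋ/, /n/, /ɹ/, /g/ (no codas are permitted; onsets may contain at most 2 consonants).
Epenthesis after each stranded consonant: /ŋ/ → /ŋə/, /n/ → /nə/, /ɹ/ → /ɹə/, /g/ → /gə/.

hoʃaŋəgzonəɹəgə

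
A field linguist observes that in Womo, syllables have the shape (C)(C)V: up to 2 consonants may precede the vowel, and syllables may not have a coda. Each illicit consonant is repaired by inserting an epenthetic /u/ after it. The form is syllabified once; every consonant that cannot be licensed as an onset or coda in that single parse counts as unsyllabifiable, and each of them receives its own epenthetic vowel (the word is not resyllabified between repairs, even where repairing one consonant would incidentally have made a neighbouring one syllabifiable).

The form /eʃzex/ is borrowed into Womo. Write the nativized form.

eʃzexu

Under (C)(C)V, the unsyllabifiable consonants are /x/ (no codas are permitted; onsets may contain at most 2 consonants).
Inserting the epenthetic vowel yields /x/ → /xu/.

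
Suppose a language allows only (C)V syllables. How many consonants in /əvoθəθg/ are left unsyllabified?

Syllabifying with onset maximization leaves /θ/, /g/ stranded (no codas are permitted; onsets are limited to one consonant).

2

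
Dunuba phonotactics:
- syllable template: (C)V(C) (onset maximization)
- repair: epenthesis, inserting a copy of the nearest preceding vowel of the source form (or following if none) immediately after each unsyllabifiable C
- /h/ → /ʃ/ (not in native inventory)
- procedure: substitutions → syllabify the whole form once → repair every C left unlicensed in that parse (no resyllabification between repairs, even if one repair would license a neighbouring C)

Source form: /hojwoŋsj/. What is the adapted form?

ʃojwoŋsojo

Substitution: /h/ → /ʃ/, giving /ʃojwoŋsj/.
Syllabifying with onset maximization leaves /s/, /j/ stranded (at most one coda consonant is licensed; onsets are limited to one consonant).
Each unlicensed consonant becomes the onset of a new syllable: /s/ → /so/, /j/ → /jo/.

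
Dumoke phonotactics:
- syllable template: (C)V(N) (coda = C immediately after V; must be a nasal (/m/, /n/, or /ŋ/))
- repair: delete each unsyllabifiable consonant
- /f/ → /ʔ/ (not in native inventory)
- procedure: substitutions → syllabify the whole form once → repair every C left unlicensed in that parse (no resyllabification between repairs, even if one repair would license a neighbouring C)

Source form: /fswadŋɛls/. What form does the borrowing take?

waŋɛ

Substitution: /f/ → /ʔ/, giving /ʔswadŋɛls/.
Syllabifying with onset maximization leaves /ʔ/, /s/, /d/, /l/, /s/ stranded (only a nasal (/m/, /n/, or /ŋ/) is licensed in coda position; onsets are limited to one consonant).
Deletion applies to /ʔ/, /s/, /d/, /l/, /s/.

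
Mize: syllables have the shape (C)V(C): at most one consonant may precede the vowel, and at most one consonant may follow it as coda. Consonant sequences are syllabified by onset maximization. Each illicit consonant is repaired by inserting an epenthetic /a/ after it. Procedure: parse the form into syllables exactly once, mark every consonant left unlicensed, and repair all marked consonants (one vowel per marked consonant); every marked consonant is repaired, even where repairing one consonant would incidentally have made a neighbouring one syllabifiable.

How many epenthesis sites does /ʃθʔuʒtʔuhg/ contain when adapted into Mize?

The unsyllabifiable consonants are /ʃ/, /θ/, /t/, /g/; each receives one epenthetic vowel.

4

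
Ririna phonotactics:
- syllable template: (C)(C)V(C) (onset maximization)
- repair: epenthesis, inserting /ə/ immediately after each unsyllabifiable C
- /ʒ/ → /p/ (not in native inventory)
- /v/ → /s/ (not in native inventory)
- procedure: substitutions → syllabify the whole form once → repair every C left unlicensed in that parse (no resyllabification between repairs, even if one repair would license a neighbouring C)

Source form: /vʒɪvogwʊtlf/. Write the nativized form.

spɪsogwʊtləfə

Substitution: /v/ → /s/, /ʒ/ → /p/, giving /spɪsogwʊtlf/.
Under (C)(C)V(C), the unsyllabifiable consonants are /l/, /f/ (at most one coda consonant is licensed; onsets may contain at most 2 consonants).
Inserting the epenthetic vowel yields /l/ → /lə/, /f/ → /fə/.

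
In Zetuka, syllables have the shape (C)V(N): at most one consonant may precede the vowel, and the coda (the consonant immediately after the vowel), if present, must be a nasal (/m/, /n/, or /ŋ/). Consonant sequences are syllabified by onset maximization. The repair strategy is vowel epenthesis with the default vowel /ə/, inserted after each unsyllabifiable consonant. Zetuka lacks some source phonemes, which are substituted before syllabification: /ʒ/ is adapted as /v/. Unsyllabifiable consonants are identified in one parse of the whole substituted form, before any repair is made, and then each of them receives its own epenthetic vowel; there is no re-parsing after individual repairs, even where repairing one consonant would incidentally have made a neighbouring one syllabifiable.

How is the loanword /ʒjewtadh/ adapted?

vəjewətadəhə

Substitution: /ʒ/ → /v/, giving /vjewtadh/.
Syllabifying with onset maximization leaves /v/, /w/, /d/, /h/ stranded (only a nasal (/m/, /n/, or /ŋ/) is licensed in coda position; onsets are limited to one consonant).
Epenthesis after each stranded consonant: /v/ → /və/, /w/ → /wə/, /d/ → /də/, /h/ → /hə/.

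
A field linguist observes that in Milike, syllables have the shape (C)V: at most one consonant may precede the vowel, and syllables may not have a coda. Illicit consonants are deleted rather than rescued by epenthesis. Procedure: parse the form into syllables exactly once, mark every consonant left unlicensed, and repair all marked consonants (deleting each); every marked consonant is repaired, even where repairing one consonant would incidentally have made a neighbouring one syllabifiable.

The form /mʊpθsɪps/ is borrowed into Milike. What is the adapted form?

mʊsɪ

The consonants /p/, /θ/, /p/, /s/ cannot be parsed into a legal (C)V syllable (no codas are permitted; onsets are limited to one consonant).
Deleting the stranded consonants removes /p/, /θ/, /p/, /s/.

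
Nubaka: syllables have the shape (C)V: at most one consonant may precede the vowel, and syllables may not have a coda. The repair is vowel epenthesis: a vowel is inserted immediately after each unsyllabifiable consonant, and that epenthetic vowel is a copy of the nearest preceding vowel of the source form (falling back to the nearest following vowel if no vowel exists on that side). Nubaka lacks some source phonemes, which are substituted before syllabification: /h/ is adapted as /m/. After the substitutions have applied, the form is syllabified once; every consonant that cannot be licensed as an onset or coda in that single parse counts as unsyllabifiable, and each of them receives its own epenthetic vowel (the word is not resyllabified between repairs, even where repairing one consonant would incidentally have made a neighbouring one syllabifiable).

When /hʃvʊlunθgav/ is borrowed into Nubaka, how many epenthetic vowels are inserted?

5

After substitution the input is /mʃvʊlunθgav/.
The unsyllabifiable consonants are /m/, /ʃ/, /n/, /θ/, /v/; each receives one epenthetic vowel.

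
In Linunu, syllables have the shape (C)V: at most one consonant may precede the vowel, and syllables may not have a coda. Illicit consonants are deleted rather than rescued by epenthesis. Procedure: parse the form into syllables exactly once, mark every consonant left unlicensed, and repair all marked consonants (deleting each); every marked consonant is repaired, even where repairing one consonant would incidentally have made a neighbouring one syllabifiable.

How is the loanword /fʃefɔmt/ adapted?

ʃefɔ

Syllabifying with onset maximization leaves /f/, /m/, /t/ stranded (no codas are permitted; onsets are limited to one consonant).
Deleting the stranded consonants removes /f/, /m/, /t/.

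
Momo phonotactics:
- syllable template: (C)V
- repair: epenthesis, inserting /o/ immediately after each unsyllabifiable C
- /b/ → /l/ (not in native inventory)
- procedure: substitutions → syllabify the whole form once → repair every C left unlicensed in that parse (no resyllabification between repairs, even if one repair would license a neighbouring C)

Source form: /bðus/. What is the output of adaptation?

Substitution: /b/ → /l/, giving /lðus/.
Syllabifying with onset maximization leaves /l/, /s/ stranded (no codas are permitted; onsets are limited to one consonant).
Each unlicensed consonant becomes the onset of a new syllable: /l/ → /lo/, /s/ → /so/.

loðuso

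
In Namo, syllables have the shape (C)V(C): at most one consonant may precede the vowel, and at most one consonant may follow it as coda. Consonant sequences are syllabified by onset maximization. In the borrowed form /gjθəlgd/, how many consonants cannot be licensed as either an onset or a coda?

4

Under (C)V(C), the unsyllabifiable consonants are /g/, /j/, /g/, /d/ (at most one coda consonant is licensed; onsets are limited to one consonant).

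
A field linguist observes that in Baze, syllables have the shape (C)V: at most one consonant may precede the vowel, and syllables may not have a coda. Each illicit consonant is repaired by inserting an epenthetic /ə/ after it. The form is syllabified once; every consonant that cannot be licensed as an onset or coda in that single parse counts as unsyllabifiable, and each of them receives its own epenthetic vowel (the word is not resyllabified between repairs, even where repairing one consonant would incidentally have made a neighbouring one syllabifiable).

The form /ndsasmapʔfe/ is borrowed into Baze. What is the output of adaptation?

nədəsasəmapəʔəfe

The consonants /n/, /d/, /s/, /p/, /ʔ/ cannot be parsed into a legal (C)V syllable (no codas are permitted; onsets are limited to one consonant).
Inserting the epenthetic vowel yields /n/ → /nə/, /d/ → /də/, /s/ → /sə/, /p/ → /pə/, /ʔ/ → /ʔə/.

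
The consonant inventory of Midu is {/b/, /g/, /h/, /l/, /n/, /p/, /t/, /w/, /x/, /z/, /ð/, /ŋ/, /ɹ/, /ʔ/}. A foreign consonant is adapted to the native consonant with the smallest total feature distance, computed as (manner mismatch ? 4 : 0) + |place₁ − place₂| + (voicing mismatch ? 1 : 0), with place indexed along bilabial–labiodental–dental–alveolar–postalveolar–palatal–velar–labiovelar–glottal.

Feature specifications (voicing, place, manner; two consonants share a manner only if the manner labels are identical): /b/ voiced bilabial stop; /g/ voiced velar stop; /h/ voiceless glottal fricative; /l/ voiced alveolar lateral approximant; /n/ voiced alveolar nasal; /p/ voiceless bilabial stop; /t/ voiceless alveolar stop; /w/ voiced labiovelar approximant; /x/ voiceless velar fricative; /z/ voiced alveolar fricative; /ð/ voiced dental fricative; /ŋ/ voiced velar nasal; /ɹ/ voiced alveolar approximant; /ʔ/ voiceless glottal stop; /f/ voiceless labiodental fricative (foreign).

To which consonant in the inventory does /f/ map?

/ð/ is closest: same manner (fricative), place distance 1 (labiodental→dental), voicing differs (+1); total 2. Next closest is /z/ at distance 3.

ð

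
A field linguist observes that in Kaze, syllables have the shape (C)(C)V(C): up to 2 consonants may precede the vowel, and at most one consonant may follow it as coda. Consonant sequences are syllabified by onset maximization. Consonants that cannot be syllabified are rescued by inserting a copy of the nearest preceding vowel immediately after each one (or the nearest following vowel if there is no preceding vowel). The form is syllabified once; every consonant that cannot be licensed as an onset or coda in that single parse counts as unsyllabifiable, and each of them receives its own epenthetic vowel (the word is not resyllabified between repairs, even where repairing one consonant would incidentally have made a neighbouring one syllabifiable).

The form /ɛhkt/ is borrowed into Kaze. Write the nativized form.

ɛhkɛtɛ

Under (C)(C)V(C), the unsyllabifiable consonants are /k/, /t/ (at most one coda consonant is licensed; onsets may contain at most 2 consonants).
Inserting the epenthetic vowel yields /k/ → /kɛ/, /t/ → /tɛ/.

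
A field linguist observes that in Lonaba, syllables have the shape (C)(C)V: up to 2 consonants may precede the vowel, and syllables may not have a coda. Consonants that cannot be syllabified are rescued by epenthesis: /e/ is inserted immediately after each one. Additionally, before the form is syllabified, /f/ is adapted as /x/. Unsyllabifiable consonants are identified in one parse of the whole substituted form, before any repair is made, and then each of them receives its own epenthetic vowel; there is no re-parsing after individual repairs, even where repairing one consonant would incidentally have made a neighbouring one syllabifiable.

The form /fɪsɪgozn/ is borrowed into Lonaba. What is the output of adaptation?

xɪsɪgozene

Substitution: /f/ → /x/, giving /xɪsɪgozn/.
The consonants /z/, /n/ cannot be parsed into a legal (C)(C)V syllable (no codas are permitted; onsets may contain at most 2 consonants).
Inserting the epenthetic vowel yields /z/ → /ze/, /n/ → /ne/.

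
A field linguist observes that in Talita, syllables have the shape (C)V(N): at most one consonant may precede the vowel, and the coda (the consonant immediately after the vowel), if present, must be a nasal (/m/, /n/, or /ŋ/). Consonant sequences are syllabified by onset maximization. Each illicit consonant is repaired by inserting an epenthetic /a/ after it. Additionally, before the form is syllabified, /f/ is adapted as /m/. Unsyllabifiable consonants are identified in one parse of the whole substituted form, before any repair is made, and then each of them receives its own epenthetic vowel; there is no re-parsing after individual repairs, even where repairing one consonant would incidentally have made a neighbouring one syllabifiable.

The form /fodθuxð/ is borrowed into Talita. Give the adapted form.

modaθuxaða

Substitution: /f/ → /m/, giving /modθuxð/.
Under (C)V(N), the unsyllabifiable consonants are /d/, /x/, /ð/ (only a nasal (/m/, /n/, or /ŋ/) is licensed in coda position; onsets are limited to one consonant).
Each unlicensed consonant becomes the onset of a new syllable: /d/ → /da/, /x/ → /xa/, /ð/ → /ða/.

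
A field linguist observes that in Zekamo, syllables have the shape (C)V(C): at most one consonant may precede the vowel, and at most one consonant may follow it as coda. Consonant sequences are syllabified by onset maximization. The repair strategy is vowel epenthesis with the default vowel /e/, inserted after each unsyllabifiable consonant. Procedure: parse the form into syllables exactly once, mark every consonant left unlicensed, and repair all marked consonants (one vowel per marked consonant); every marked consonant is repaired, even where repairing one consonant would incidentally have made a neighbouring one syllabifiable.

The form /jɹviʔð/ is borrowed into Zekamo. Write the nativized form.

Syllabifying with onset maximization leaves /j/, /ɹ/, /ð/ stranded (at most one coda consonant is licensed; onsets are limited to one consonant).
Epenthesis after each stranded consonant: /j/ → /je/, /ɹ/ → /ɹe/, /ð/ → /ðe/.

jeɹeviʔðe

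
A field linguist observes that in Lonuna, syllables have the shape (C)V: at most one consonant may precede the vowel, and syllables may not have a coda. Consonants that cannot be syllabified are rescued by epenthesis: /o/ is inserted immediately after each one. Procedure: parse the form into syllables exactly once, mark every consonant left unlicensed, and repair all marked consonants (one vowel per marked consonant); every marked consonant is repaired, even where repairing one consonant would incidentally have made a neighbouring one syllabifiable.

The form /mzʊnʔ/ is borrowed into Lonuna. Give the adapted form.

The consonants /m/, /n/, /ʔ/ cannot be parsed into a legal (C)V syllable (no codas are permitted; onsets are limited to one consonant).
Inserting the epenthetic vowel yields /m/ → /mo/, /n/ → /no/, /ʔ/ → /ʔo/.

mozʊnoʔo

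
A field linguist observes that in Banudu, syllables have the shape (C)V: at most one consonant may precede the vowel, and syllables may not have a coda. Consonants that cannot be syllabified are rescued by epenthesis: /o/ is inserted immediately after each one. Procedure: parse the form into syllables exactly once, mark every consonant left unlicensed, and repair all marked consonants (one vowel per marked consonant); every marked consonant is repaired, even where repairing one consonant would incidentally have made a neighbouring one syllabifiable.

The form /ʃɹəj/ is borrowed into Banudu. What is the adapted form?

ʃoɹəjo

Syllabifying with onset maximization leaves /ʃ/, /j/ stranded (no codas are permitted; onsets are limited to one consonant).
Epenthesis after each stranded consonant: /ʃ/ → /ʃo/, /j/ → /jo/.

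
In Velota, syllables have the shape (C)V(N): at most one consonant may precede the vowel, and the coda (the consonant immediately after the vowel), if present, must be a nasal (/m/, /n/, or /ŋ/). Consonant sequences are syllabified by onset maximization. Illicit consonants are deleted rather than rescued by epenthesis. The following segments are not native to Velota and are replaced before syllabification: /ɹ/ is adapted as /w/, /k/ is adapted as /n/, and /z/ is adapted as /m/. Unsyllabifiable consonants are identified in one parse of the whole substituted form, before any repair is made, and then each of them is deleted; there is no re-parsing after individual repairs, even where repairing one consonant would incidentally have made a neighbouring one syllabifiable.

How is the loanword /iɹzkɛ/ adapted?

Substitution: /ɹ/ → /w/, /z/ → /m/, /k/ → /n/, giving /iwmnɛ/.
Syllabifying with onset maximization leaves /w/, /m/ stranded (only a nasal (/m/, /n/, or /ŋ/) is licensed in coda position; onsets are limited to one consonant).
Deleting the stranded consonants removes /w/, /m/.

inɛ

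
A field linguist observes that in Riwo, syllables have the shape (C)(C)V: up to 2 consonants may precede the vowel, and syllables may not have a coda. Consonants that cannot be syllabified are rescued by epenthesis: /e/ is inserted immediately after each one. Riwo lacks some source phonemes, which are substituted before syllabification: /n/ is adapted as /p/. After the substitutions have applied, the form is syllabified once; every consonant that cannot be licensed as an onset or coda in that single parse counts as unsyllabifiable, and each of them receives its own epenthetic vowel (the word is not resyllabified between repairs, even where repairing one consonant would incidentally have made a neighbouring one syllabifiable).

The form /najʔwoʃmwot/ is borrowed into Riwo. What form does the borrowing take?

Substitution: /n/ → /p/, giving /pajʔwoʃmwot/.
Syllabifying with onset maximization leaves /j/, /ʃ/, /t/ stranded (no codas are permitted; onsets may contain at most 2 consonants).
Inserting the epenthetic vowel yields /j/ → /je/, /ʃ/ → /ʃe/, /t/ → /te/.

pajeʔwoʃemwote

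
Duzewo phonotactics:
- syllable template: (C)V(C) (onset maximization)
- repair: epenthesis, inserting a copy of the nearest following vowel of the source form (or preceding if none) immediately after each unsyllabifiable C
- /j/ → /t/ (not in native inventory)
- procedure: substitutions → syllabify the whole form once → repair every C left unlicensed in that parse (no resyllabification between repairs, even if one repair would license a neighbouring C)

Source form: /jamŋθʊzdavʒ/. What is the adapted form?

Substitution: /j/ → /t/, giving /tamŋθʊzdavʒ/.
Syllabifying with onset maximization leaves /ŋ/, /ʒ/ stranded (at most one coda consonant is licensed; onsets are limited to one consonant).
Each unlicensed consonant becomes the onset of a new syllable: /ŋ/ → /ŋʊ/, /ʒ/ → /ʒa/.

tamŋʊθʊzdavʒa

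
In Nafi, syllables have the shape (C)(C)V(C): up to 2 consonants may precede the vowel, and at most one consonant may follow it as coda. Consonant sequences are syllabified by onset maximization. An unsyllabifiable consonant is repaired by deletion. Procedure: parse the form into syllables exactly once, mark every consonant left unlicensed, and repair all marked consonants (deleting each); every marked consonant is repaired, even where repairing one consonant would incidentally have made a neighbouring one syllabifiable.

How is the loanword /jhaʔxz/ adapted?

jhaʔ

The consonants /x/, /z/ cannot be parsed into a legal (C)(C)V(C) syllable (at most one coda consonant is licensed; onsets may contain at most 2 consonants).
Each unlicensed consonant is deleted: /x/, /z/.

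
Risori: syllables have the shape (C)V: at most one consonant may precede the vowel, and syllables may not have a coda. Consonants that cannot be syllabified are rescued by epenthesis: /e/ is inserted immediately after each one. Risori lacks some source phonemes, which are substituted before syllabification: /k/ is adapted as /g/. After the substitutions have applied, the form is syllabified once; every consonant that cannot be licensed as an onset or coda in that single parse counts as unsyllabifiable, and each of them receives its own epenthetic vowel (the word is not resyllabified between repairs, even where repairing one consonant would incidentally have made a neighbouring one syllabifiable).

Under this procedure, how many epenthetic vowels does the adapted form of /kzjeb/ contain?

3

After substitution the input is /gzjeb/.
The unsyllabifiable consonants are /g/, /z/, /b/; each receives one epenthetic vowel.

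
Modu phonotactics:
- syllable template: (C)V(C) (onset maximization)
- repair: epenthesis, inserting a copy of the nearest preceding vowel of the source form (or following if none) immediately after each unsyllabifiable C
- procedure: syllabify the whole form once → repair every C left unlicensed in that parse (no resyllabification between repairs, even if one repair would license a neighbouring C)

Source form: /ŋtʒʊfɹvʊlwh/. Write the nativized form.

The consonants /ŋ/, /t/, /ɹ/, /w/, /h/ cannot be parsed into a legal (C)V(C) syllable (at most one coda consonant is licensed; onsets are limited to one consonant).
Each unlicensed consonant becomes the onset of a new syllable: /ŋ/ → /ŋʊ/, /t/ → /tʊ/, /ɹ/ → /ɹʊ/, /w/ → /wʊ/, /h/ → /hʊ/.

ŋʊtʊʒʊfɹʊvʊlwʊhʊ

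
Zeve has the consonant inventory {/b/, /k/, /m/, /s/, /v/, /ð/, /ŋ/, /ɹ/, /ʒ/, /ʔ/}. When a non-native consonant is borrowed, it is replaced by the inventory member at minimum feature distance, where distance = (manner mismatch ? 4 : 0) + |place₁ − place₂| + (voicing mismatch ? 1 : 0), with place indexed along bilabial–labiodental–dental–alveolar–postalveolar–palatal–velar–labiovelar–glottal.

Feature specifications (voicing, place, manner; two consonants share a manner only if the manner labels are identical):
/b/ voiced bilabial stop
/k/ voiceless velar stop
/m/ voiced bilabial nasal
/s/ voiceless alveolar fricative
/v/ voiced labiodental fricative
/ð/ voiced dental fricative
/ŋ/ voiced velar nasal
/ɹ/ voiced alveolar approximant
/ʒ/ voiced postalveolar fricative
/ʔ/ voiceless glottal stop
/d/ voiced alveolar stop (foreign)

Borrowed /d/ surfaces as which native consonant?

/b/ is closest: same manner (stop), place distance 3 (alveolar→bilabial), same voicing; total 3. Next closest is /k/ at distance 4.

b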